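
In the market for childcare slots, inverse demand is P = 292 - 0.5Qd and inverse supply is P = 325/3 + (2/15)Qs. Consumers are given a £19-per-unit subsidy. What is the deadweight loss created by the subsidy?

Pre-subsidy: 292 - 0.5Q = 325/3 + (2/15)Q gives Q* = 290 and P* = 147.
With the rebate, buyers effectively pay Pb = Ps − 19, where Ps is the price sellers receive.
On the curves, Pb = 292 - 0.5Q and Ps = 325/3 + (2/15)Q; the wedge Ps − Pb = 19 gives 325/3 + (2/15)Q − (292 - 0.5Q) = 19, so Q' = 320.
Then Pb = 292 − 0.5·320 = 132 and Ps = 325/3 + (2/15)·320 = 151.
The subsidy expands output by 320 − 290 = 30 past the efficient level; on those units the gap between marginal cost and willingness to pay runs from 0 up to 19.
DWL = ½ × 19 × 30 = 285.

Deadweight loss = £285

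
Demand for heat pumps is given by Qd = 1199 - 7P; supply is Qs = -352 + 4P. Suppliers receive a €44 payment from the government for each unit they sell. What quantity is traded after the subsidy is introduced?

Q' = 324

Pre-subsidy: 1199 - 7P = -352 + 4P gives P* = 141, Q* = 212.
With the subsidy, sellers receive Ps = Pb + 44 for each unit, where Pb is the price buyers pay.
Supply in terms of Pb becomes Qs = -352 + 4(Pb + 44) = -176 + 4Pb. Setting this equal to demand: 1199 - 7Pb = -176 + 4Pb, so Pb = 125.
Sellers receive Ps = 125 + 44 = 169; Q' = 1199 − 7·125 = 324.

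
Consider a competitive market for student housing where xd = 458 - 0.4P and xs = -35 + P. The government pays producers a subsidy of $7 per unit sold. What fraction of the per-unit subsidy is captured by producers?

Producer share = 2/7

Pre-subsidy: 458 - 0.4P = -35 + P gives P* = 2465/7, x* = 2220/7.
With the subsidy, sellers receive Ps = Pb + 7 for each unit, where Pb is the price buyers pay.
Supply in terms of Pb becomes xs = -35 + 1(Pb + 7) = -28 + Pb. Setting this equal to demand: 458 - 0.4Pb = -28 + Pb, so Pb = 2430/7.
Sellers receive Ps = 2430/7 + 7 = 2479/7; x' = 458 − 0.4·(2430/7) = 2234/7.
Buyers' price falls by P* − Pb = 2465/7 − 2430/7 = 5; sellers' price rises by Ps − P* = 2479/7 − 2465/7 = 2.
So producers capture 2/7 = 2/7 of each unit of subsidy.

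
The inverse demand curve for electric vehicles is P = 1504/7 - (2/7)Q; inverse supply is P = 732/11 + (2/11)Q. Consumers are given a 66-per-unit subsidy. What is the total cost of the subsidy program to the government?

Pre-subsidy: 1504/7 - (2/7)Q = 732/11 + (2/11)Q gives Q* = 2855/9 and P* = 1118/9.
With the rebate, buyers effectively pay Pb = Ps − 66, where Ps is the price sellers receive.
On the curves, Pb = 1504/7 - (2/7)Q and Ps = 732/11 + (2/11)Q; the wedge Ps − Pb = 66 gives 732/11 + (2/11)Q − (1504/7 - (2/7)Q) = 66, so Q' = 8251/18.
Then Pb = 1504/7 − (2/7)·(8251/18) = 755/9 and Ps = 732/11 + (2/11)·(8251/18) = 1349/9.
Government outlay = subsidy × quantity = 66 × 8251/18 = 90761/3.

Government cost = 90761/3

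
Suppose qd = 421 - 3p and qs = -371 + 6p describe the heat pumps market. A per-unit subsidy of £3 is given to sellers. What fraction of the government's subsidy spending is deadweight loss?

DWL / government spending = 3/163

Pre-subsidy: 421 - 3p = -371 + 6p gives p* = 88, q* = 157.
With the subsidy, sellers receive ps = pb + 3 for each unit, where pb is the price buyers pay.
Supply in terms of pb becomes qs = -371 + 6(pb + 3) = -353 + 6pb. Setting this equal to demand: 421 - 3pb = -353 + 6pb, so pb = 86.
Sellers receive ps = 86 + 3 = 89; q' = 421 − 3·86 = 163.
ΔCS = ½(157 + 163)(88 − 86) = 320; ΔPS = ½(157 + 163)(89 − 88) = 160.
Government spending = 3 × 163 = 489.
DWL = ½ × 3 × (163 − 157) = 9; fraction = 9 / 489 = 3/163.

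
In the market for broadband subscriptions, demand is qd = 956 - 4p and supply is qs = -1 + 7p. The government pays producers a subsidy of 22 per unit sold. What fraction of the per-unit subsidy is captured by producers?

Pre-subsidy: 956 - 4p = -1 + 7p gives p* = 87, q* = 608.
With the subsidy, sellers receive ps = pb + 22 for each unit, where pb is the price buyers pay.
Supply in terms of pb becomes qs = -1 + 7(pb + 22) = 153 + 7pb. Setting this equal to demand: 956 - 4pb = 153 + 7pb, so pb = 73.
Sellers receive ps = 73 + 22 = 95; q' = 956 − 4·73 = 664.
Buyers' price falls by p* − pb = 87 − 73 = 14; sellers' price rises by ps − p* = 95 − 87 = 8.
So producers capture 8/22 = 4/11 of each unit of subsidy.

Producer share = 4/11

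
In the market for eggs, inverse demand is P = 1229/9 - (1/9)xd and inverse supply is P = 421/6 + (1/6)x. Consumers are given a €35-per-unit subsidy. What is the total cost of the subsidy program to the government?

Pre-subsidy: 1229/9 - (1/9)x = 421/6 + (1/6)x gives x* = 239 and P* = 110.
With the rebate, buyers effectively pay Pb = Ps − 35, where Ps is the price sellers receive.
On the curves, Pb = 1229/9 - (1/9)x and Ps = 421/6 + (1/6)x; the wedge Ps − Pb = 35 gives 421/6 + (1/6)x − (1229/9 - (1/9)x) = 35, so x' = 365.
Then Pb = 1229/9 − (1/9)·365 = 96 and Ps = 421/6 + (1/6)·365 = 131.
Government outlay = subsidy × quantity = 35 × 365 = 12775.

Government cost = €12775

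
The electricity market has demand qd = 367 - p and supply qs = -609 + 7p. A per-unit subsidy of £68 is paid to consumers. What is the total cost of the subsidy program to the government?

Government cost = £20706

Pre-subsidy: 367 - p = -609 + 7p gives p* = 122, q* = 245.
With the rebate, buyers effectively pay pb = ps − 68, where ps is the price sellers receive.
Demand in terms of ps becomes qd = 367 − 1(ps − 68) = 435 - ps. Setting this equal to supply: 435 - ps = -609 + 7ps, so ps = 130.5.
Buyers pay pb = 130.5 − 68 = 62.5; q' = -609 + 7·130.5 = 304.5.
Government outlay = subsidy × quantity = 68 × 304.5 = 20706.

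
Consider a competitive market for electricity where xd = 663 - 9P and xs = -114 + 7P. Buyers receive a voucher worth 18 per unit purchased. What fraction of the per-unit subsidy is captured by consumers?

Consumer share = 0.4375

Pre-subsidy: 663 - 9P = -114 + 7P gives P* = 48.5625, x* = 225.9375.
With the rebate, buyers effectively pay Pb = Ps − 18, where Ps is the price sellers receive.
Demand in terms of Ps becomes xd = 663 − 9(Ps − 18) = 825 - 9Ps. Setting this equal to supply: 825 - 9Ps = -114 + 7Ps, so Ps = 58.6875.
Buyers pay Pb = 58.6875 − 18 = 40.6875; x' = -114 + 7·58.6875 = 296.8125.
Buyers' price falls by P* − Pb = 48.5625 − 40.6875 = 7.875; sellers' price rises by Ps − P* = 58.6875 − 48.5625 = 10.125.
So consumers capture 7.875/18 = 0.4375 of each unit of subsidy.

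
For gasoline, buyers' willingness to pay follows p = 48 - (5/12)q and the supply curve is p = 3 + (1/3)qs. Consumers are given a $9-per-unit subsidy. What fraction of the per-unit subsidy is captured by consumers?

Pre-subsidy: 48 - (5/12)q = 3 + (1/3)q gives q* = 60 and p* = 23.
With the rebate, buyers effectively pay pb = ps − 9, where ps is the price sellers receive.
On the curves, pb = 48 - (5/12)q and ps = 3 + (1/3)q; the wedge ps − pb = 9 gives 3 + (1/3)q − (48 - (5/12)q) = 9, so q' = 72.
Then pb = 48 − (5/12)·72 = 18 and ps = 3 + (1/3)·72 = 27.
Buyers' price falls by p* − pb = 23 − 18 = 5; sellers' price rises by ps − p* = 27 − 23 = 4.
So consumers capture 5/9 = 5/9 of each unit of subsidy.

Consumer share = 5/9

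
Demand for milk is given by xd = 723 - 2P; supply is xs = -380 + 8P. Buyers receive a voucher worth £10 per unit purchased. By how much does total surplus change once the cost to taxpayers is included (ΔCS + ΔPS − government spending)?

Net change in total surplus = -£80

Pre-subsidy: 723 - 2P = -380 + 8P gives P* = 110.3, x* = 502.4.
With the rebate, buyers effectively pay Pb = Ps − 10, where Ps is the price sellers receive.
Demand in terms of Ps becomes xd = 723 − 2(Ps − 10) = 743 - 2Ps. Setting this equal to supply: 743 - 2Ps = -380 + 8Ps, so Ps = 112.3.
Buyers pay Pb = 112.3 − 10 = 102.3; x' = -380 + 8·112.3 = 518.4.
ΔCS = ½(502.4 + 518.4)(110.3 − 102.3) = 4083.2; ΔPS = ½(502.4 + 518.4)(112.3 − 110.3) = 1020.8.
Government spending = 10 × 518.4 = 5184.
Net change = 4083.2 + 1020.8 − 5184 = -80. The loss equals the DWL triangle ½·10·16.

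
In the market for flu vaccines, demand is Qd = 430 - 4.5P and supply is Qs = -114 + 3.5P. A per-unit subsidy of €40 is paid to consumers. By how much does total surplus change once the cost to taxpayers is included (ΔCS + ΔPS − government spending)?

Pre-subsidy: 430 - 4.5P = -114 + 3.5P gives P* = 68, Q* = 124.
With the rebate, buyers effectively pay Pb = Ps − 40, where Ps is the price sellers receive.
Demand in terms of Ps becomes Qd = 430 − 4.5(Ps − 40) = 610 - 4.5Ps. Setting this equal to supply: 610 - 4.5Ps = -114 + 3.5Ps, so Ps = 90.5.
Buyers pay Pb = 90.5 − 40 = 50.5; Q' = -114 + 3.5·90.5 = 202.75.
ΔCS = ½(124 + 202.75)(68 − 50.5) = 2859.0625; ΔPS = ½(124 + 202.75)(90.5 − 68) = 3675.9375.
Government spending = 40 × 202.75 = 8110.
Net change = 2859.0625 + 3675.9375 − 8110 = -1575. The loss equals the DWL triangle ½·40·78.75.

Net change in total surplus = -€1575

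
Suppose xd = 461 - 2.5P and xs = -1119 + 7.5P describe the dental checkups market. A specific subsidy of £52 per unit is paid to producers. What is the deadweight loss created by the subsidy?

Pre-subsidy: 461 - 2.5P = -1119 + 7.5P gives P* = 158, x* = 66.
With the subsidy, sellers receive Ps = Pb + 52 for each unit, where Pb is the price buyers pay.
Supply in terms of Pb becomes xs = -1119 + 7.5(Pb + 52) = -729 + 7.5Pb. Setting this equal to demand: 461 - 2.5Pb = -729 + 7.5Pb, so Pb = 119.
Sellers receive Ps = 119 + 52 = 171; x' = 461 − 2.5·119 = 163.5.
The subsidy expands output by 163.5 − 66 = 97.5 past the efficient level; on those units the gap between marginal cost and willingness to pay runs from 0 up to 52.
DWL = ½ × 52 × 97.5 = 2535.

Deadweight loss = £2535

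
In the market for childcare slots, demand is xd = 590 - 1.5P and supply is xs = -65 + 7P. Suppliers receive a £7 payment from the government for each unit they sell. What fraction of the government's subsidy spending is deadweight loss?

Pre-subsidy: 590 - 1.5P = -65 + 7P gives P* = 1310/17, x* = 8065/17.
With the subsidy, sellers receive Ps = Pb + 7 for each unit, where Pb is the price buyers pay.
Supply in terms of Pb becomes xs = -65 + 7(Pb + 7) = -16 + 7Pb. Setting this equal to demand: 590 - 1.5Pb = -16 + 7Pb, so Pb = 1212/17.
Sellers receive Ps = 1212/17 + 7 = 1331/17; x' = 590 − 1.5·(1212/17) = 8212/17.
ΔCS = ½(8065/17 + 8212/17)(1310/17 − 1212/17) = 797573/289; ΔPS = ½(8065/17 + 8212/17)(1331/17 − 1310/17) = 341817/578.
Government spending = 7 × 8212/17 = 57484/17.
DWL = ½ × 7 × (8212/17 − 8065/17) = 1029/34; fraction = (1029/34) / (57484/17) = 147/16424.

DWL / government spending = 147/16424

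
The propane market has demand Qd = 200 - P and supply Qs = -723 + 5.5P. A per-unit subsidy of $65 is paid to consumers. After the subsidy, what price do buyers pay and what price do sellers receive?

Buyers pay $87; sellers receive $152

Pre-subsidy: 200 - P = -723 + 5.5P gives P* = 142, Q* = 58.
With the rebate, buyers effectively pay Pb = Ps − 65, where Ps is the price sellers receive.
Demand in terms of Ps becomes Qd = 200 − 1(Ps − 65) = 265 - Ps. Setting this equal to supply: 265 - Ps = -723 + 5.5Ps, so Ps = 152.
Buyers pay Pb = 152 − 65 = 87; Q' = -723 + 5.5·152 = 113.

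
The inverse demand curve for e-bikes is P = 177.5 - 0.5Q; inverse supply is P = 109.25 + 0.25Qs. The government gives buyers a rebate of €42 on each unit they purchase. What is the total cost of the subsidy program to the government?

Pre-subsidy: 177.5 - 0.5Q = 109.25 + 0.25Q gives Q* = 91 and P* = 132.
With the rebate, buyers effectively pay Pb = Ps − 42, where Ps is the price sellers receive.
On the curves, Pb = 177.5 - 0.5Q and Ps = 109.25 + 0.25Q; the wedge Ps − Pb = 42 gives 109.25 + 0.25Q − (177.5 - 0.5Q) = 42, so Q' = 147.
Then Pb = 177.5 − 0.5·147 = 104 and Ps = 109.25 + 0.25·147 = 146.
Government outlay = subsidy × quantity = 42 × 147 = 6174.

Government cost = €6174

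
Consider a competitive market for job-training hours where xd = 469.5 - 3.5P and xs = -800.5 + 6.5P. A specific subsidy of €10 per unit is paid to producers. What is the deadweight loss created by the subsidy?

Deadweight loss = €113.75

Pre-subsidy: 469.5 - 3.5P = -800.5 + 6.5P gives P* = 127, x* = 25.
With the subsidy, sellers receive Ps = Pb + 10 for each unit, where Pb is the price buyers pay.
Supply in terms of Pb becomes xs = -800.5 + 6.5(Pb + 10) = -735.5 + 6.5Pb. Setting this equal to demand: 469.5 - 3.5Pb = -735.5 + 6.5Pb, so Pb = 120.5.
Sellers receive Ps = 120.5 + 10 = 130.5; x' = 469.5 − 3.5·120.5 = 47.75.
The subsidy expands output by 47.75 − 25 = 22.75 past the efficient level; on those units the gap between marginal cost and willingness to pay runs from 0 up to 10.
DWL = ½ × 10 × 22.75 = 113.75.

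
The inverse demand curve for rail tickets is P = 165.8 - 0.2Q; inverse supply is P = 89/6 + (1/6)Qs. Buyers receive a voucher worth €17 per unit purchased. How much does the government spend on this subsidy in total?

Pre-subsidy: 165.8 - 0.2Q = 89/6 + (1/6)Q gives Q* = 4529/11 and P* = 918/11.
With the rebate, buyers effectively pay Pb = Ps − 17, where Ps is the price sellers receive.
On the curves, Pb = 165.8 - 0.2Q and Ps = 89/6 + (1/6)Q; the wedge Ps − Pb = 17 gives 89/6 + (1/6)Q − (165.8 - 0.2Q) = 17, so Q' = 5039/11.
Then Pb = 165.8 − 0.2·(5039/11) = 816/11 and Ps = 89/6 + (1/6)·(5039/11) = 1003/11.
Government outlay = subsidy × quantity = 17 × 5039/11 = 85663/11.

Government cost = 85663/11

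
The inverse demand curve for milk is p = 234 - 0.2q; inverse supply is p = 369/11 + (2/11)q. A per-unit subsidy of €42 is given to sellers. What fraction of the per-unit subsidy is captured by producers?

Pre-subsidy: 234 - 0.2q = 369/11 + (2/11)q gives q* = 525 and p* = 129.
With the subsidy, sellers receive ps = pb + 42 for each unit, where pb is the price buyers pay.
On the curves, pb = 234 - 0.2q and ps = 369/11 + (2/11)q; the wedge ps − pb = 42 gives 369/11 + (2/11)q − (234 - 0.2q) = 42, so q' = 635.
Then pb = 234 − 0.2·635 = 107 and ps = 369/11 + (2/11)·635 = 149.
Buyers' price falls by p* − pb = 129 − 107 = 22; sellers' price rises by ps − p* = 149 − 129 = 20.
So producers capture 20/42 = 10/21 of each unit of subsidy.

Producer share = 10/21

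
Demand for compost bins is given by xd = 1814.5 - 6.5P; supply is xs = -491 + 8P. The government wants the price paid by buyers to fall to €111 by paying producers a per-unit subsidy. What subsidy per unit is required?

Required subsidy s = €87 per unit

At a buyer price of 111, quantity demanded is 1814.5 − 6.5·111 = 1093.
Sellers supply 1093 only when they receive Ps with -491 + 8·Ps = 1093, i.e. Ps = 198.
s = Ps − Pb = 198 − 111 = 87.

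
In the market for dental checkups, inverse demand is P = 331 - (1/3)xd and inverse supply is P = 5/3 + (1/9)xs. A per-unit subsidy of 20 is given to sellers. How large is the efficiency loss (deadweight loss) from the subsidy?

Deadweight loss = 450

Pre-subsidy: 331 - (1/3)x = 5/3 + (1/9)x gives x* = 741 and P* = 84.
With the subsidy, sellers receive Ps = Pb + 20 for each unit, where Pb is the price buyers pay.
On the curves, Pb = 331 - (1/3)x and Ps = 5/3 + (1/9)x; the wedge Ps − Pb = 20 gives 5/3 + (1/9)x − (331 - (1/3)x) = 20, so x' = 786.
Then Pb = 331 − (1/3)·786 = 69 and Ps = 5/3 + (1/9)·786 = 89.
The subsidy expands output by 786 − 741 = 45 past the efficient level; on those units the gap between marginal cost and willingness to pay runs from 0 up to 20.
DWL = ½ × 20 × 45 = 450.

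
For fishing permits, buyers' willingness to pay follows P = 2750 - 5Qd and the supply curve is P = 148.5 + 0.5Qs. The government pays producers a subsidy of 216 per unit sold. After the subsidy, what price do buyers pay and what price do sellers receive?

Buyers pay 2075/11; sellers receive 4451/11

Pre-subsidy: 2750 - 5Q = 148.5 + 0.5Q gives Q* = 473 and P* = 385.
With the subsidy, sellers receive Ps = Pb + 216 for each unit, where Pb is the price buyers pay.
On the curves, Pb = 2750 - 5Q and Ps = 148.5 + 0.5Q; the wedge Ps − Pb = 216 gives 148.5 + 0.5Q − (2750 - 5Q) = 216, so Q' = 5635/11.
Then Pb = 2750 − 5·(5635/11) = 2075/11 and Ps = 148.5 + 0.5·(5635/11) = 4451/11.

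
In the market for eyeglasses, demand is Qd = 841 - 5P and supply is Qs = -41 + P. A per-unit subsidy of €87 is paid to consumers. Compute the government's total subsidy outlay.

Pre-subsidy: 841 - 5P = -41 + P gives P* = 147, Q* = 106.
With the rebate, buyers effectively pay Pb = Ps − 87, where Ps is the price sellers receive.
Demand in terms of Ps becomes Qd = 841 − 5(Ps − 87) = 1276 - 5Ps. Setting this equal to supply: 1276 - 5Ps = -41 + Ps, so Ps = 219.5.
Buyers pay Pb = 219.5 − 87 = 132.5; Q' = -41 + 1·219.5 = 178.5.
Government outlay = subsidy × quantity = 87 × 178.5 = 15529.5.

Government cost = €15529.5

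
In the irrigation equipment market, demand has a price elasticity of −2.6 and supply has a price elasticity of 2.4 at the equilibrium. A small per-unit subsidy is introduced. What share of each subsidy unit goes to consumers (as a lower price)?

Consumer share = 0.48

For a small subsidy around the equilibrium, the benefit split depends on the relative slopes, which at a point are proportional to the elasticities.
Buyer share = εs/(εs + |εd|) = 2.4/(2.4 + 2.6) = 0.48; seller share = |εd|/(εs + |εd|) = 0.52.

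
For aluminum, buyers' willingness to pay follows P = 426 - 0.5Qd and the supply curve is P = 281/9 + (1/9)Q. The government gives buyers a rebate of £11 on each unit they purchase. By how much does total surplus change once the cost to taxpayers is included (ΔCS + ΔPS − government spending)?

Net change in total surplus = -£99

Pre-subsidy: 426 - 0.5Q = 281/9 + (1/9)Q gives Q* = 646 and P* = 103.
With the rebate, buyers effectively pay Pb = Ps − 11, where Ps is the price sellers receive.
On the curves, Pb = 426 - 0.5Q and Ps = 281/9 + (1/9)Q; the wedge Ps − Pb = 11 gives 281/9 + (1/9)Q − (426 - 0.5Q) = 11, so Q' = 664.
Then Pb = 426 − 0.5·664 = 94 and Ps = 281/9 + (1/9)·664 = 105.
ΔCS = ½(646 + 664)(103 − 94) = 5895; ΔPS = ½(646 + 664)(105 − 103) = 1310.
Government spending = 11 × 664 = 7304.
Net change = 5895 + 1310 − 7304 = -99. The loss equals the DWL triangle ½·11·18.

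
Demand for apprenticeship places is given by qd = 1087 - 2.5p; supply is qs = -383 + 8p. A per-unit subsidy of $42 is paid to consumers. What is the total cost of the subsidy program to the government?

Pre-subsidy: 1087 - 2.5p = -383 + 8p gives p* = 140, q* = 737.
With the rebate, buyers effectively pay pb = ps − 42, where ps is the price sellers receive.
Demand in terms of ps becomes qd = 1087 − 2.5(ps − 42) = 1192 - 2.5ps. Setting this equal to supply: 1192 - 2.5ps = -383 + 8ps, so ps = 150.
Buyers pay pb = 150 − 42 = 108; q' = -383 + 8·150 = 817.
Government outlay = subsidy × quantity = 42 × 817 = 34314.

Government cost = $34314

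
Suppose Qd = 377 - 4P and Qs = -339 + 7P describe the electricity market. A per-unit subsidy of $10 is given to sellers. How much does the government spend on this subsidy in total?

Pre-subsidy: 377 - 4P = -339 + 7P gives P* = 716/11, Q* = 1283/11.
With the subsidy, sellers receive Ps = Pb + 10 for each unit, where Pb is the price buyers pay.
Supply in terms of Pb becomes Qs = -339 + 7(Pb + 10) = -269 + 7Pb. Setting this equal to demand: 377 - 4Pb = -269 + 7Pb, so Pb = 646/11.
Sellers receive Ps = 646/11 + 10 = 756/11; Q' = 377 − 4·(646/11) = 1563/11.
Government outlay = subsidy × quantity = 10 × 1563/11 = 15630/11.

Government cost = 15630/11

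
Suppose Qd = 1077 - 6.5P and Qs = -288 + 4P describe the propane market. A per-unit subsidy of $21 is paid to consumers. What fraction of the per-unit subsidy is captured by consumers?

Consumer share = 8/21

Pre-subsidy: 1077 - 6.5P = -288 + 4P gives P* = 130, Q* = 232.
With the rebate, buyers effectively pay Pb = Ps − 21, where Ps is the price sellers receive.
Demand in terms of Ps becomes Qd = 1077 − 6.5(Ps − 21) = 1213.5 - 6.5Ps. Setting this equal to supply: 1213.5 - 6.5Ps = -288 + 4Ps, so Ps = 143.
Buyers pay Pb = 143 − 21 = 122; Q' = -288 + 4·143 = 284.
Buyers' price falls by P* − Pb = 130 − 122 = 8; sellers' price rises by Ps − P* = 143 − 130 = 13.
So consumers capture 8/21 = 8/21 of each unit of subsidy.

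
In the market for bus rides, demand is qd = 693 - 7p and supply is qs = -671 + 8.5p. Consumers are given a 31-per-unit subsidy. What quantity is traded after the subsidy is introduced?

q' = 196

Pre-subsidy: 693 - 7p = -671 + 8.5p gives p* = 88, q* = 77.
With the rebate, buyers effectively pay pb = ps − 31, where ps is the price sellers receive.
Demand in terms of ps becomes qd = 693 − 7(ps − 31) = 910 - 7ps. Setting this equal to supply: 910 - 7ps = -671 + 8.5ps, so ps = 102.
Buyers pay pb = 102 − 31 = 71; q' = -671 + 8.5·102 = 196.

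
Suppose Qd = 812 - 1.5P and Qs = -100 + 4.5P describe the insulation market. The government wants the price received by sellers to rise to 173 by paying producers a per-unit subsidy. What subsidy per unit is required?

Required subsidy s = 84 per unit

At a seller price of 173, quantity supplied is -100 + 4.5·173 = 678.5.
Buyers absorb 678.5 only when they pay Pb with 812 − 1.5·Pb = 678.5, i.e. Pb = 89.
s = Ps − Pb = 173 − 89 = 84.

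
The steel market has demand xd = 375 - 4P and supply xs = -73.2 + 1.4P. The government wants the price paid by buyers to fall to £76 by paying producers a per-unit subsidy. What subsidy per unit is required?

Required subsidy s = £27 per unit

At a buyer price of 76, quantity demanded is 375 − 4·76 = 71.
Sellers supply 71 only when they receive Ps with -73.2 + 1.4·Ps = 71, i.e. Ps = 103.
s = Ps − Pb = 103 − 76 = 27.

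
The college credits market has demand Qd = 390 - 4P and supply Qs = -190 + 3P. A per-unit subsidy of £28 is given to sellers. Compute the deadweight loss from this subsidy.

Deadweight loss = £672

Pre-subsidy: 390 - 4P = -190 + 3P gives P* = 580/7, Q* = 410/7.
With the subsidy, sellers receive Ps = Pb + 28 for each unit, where Pb is the price buyers pay.
Supply in terms of Pb becomes Qs = -190 + 3(Pb + 28) = -106 + 3Pb. Setting this equal to demand: 390 - 4Pb = -106 + 3Pb, so Pb = 496/7.
Sellers receive Ps = 496/7 + 28 = 692/7; Q' = 390 − 4·(496/7) = 746/7.
The subsidy expands output by 746/7 − 410/7 = 48 past the efficient level; on those units the gap between marginal cost and willingness to pay runs from 0 up to 28.
DWL = ½ × 28 × 48 = 672.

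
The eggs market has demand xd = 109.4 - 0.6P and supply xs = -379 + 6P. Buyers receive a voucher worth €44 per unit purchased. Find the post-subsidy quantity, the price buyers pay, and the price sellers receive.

Pre-subsidy: 109.4 - 0.6P = -379 + 6P gives P* = 74, x* = 65.
With the rebate, buyers effectively pay Pb = Ps − 44, where Ps is the price sellers receive.
Demand in terms of Ps becomes xd = 109.4 − 0.6(Ps − 44) = 135.8 - 0.6Ps. Setting this equal to supply: 135.8 - 0.6Ps = -379 + 6Ps, so Ps = 78.
Buyers pay Pb = 78 − 44 = 34; x' = -379 + 6·78 = 89.

x' = 89; buyers pay €34; sellers receive €78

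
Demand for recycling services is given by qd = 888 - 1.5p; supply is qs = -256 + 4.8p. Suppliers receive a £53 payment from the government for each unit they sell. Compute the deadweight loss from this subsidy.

Pre-subsidy: 888 - 1.5p = -256 + 4.8p gives p* = 11440/63, q* = 12928/21.
With the subsidy, sellers receive ps = pb + 53 for each unit, where pb is the price buyers pay.
Supply in terms of pb becomes qs = -256 + 4.8(pb + 53) = -1.6 + 4.8pb. Setting this equal to demand: 888 - 1.5pb = -1.6 + 4.8pb, so pb = 8896/63.
Sellers receive ps = 8896/63 + 53 = 12235/63; q' = 888 − 1.5·(8896/63) = 14200/21.
The subsidy expands output by 14200/21 − 12928/21 = 424/7 past the efficient level; on those units the gap between marginal cost and willingness to pay runs from 0 up to 53.
DWL = ½ × 53 × 424/7 = 11236/7.

Deadweight loss = 11236/7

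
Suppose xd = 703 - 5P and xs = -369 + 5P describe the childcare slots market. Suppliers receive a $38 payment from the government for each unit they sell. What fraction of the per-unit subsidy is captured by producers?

Producer share = 0.5

Pre-subsidy: 703 - 5P = -369 + 5P gives P* = 107.2, x* = 167.
With the subsidy, sellers receive Ps = Pb + 38 for each unit, where Pb is the price buyers pay.
Supply in terms of Pb becomes xs = -369 + 5(Pb + 38) = -179 + 5Pb. Setting this equal to demand: 703 - 5Pb = -179 + 5Pb, so Pb = 88.2.
Sellers receive Ps = 88.2 + 38 = 126.2; x' = 703 − 5·88.2 = 262.
Buyers' price falls by P* − Pb = 107.2 − 88.2 = 19; sellers' price rises by Ps − P* = 126.2 − 107.2 = 19.
So producers capture 19/38 = 0.5 of each unit of subsidy.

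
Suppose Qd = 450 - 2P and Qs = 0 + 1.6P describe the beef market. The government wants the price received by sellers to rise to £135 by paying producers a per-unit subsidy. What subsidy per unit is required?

At a seller price of 135, quantity supplied is 0 + 1.6·135 = 216.
Buyers absorb 216 only when they pay Pb with 450 − 2·Pb = 216, i.e. Pb = 117.
s = Ps − Pb = 135 − 117 = 18.

Required subsidy s = £18 per unit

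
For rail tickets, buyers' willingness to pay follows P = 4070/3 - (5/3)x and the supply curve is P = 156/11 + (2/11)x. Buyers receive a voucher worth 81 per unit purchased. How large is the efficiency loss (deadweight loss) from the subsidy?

Pre-subsidy: 4070/3 - (5/3)x = 156/11 + (2/11)x gives x* = 44302/61 and P* = 8920/61.
With the rebate, buyers effectively pay Pb = Ps − 81, where Ps is the price sellers receive.
On the curves, Pb = 4070/3 - (5/3)x and Ps = 156/11 + (2/11)x; the wedge Ps − Pb = 81 gives 156/11 + (2/11)x − (4070/3 - (5/3)x) = 81, so x' = 46975/61.
Then Pb = 4070/3 − (5/3)·(46975/61) = 4465/61 and Ps = 156/11 + (2/11)·(46975/61) = 9406/61.
The subsidy expands output by 46975/61 − 44302/61 = 2673/61 past the efficient level; on those units the gap between marginal cost and willingness to pay runs from 0 up to 81.
DWL = ½ × 81 × 2673/61 = 216513/122.

Deadweight loss = 216513/122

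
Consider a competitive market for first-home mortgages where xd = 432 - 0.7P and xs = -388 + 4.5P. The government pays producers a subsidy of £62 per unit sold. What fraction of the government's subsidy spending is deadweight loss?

DWL / government spending = 1953/37354

Pre-subsidy: 432 - 0.7P = -388 + 4.5P gives P* = 2050/13, x* = 4181/13.
With the subsidy, sellers receive Ps = Pb + 62 for each unit, where Pb is the price buyers pay.
Supply in terms of Pb becomes xs = -388 + 4.5(Pb + 62) = -109 + 4.5Pb. Setting this equal to demand: 432 - 0.7Pb = -109 + 4.5Pb, so Pb = 2705/26.
Sellers receive Ps = 2705/26 + 62 = 4317/26; x' = 432 − 0.7·(2705/26) = 18677/52.
ΔCS = ½(4181/13 + 18677/52)(2050/13 − 2705/26) = 49384395/2704; ΔPS = ½(4181/13 + 18677/52)(4317/26 − 2050/13) = 7682017/2704.
Government spending = 62 × 18677/52 = 578987/26.
DWL = ½ × 62 × (18677/52 − 4181/13) = 60543/52; fraction = (60543/52) / (578987/26) = 1953/37354.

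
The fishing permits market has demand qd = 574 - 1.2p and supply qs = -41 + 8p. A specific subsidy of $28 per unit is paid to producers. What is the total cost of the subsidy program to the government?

Government cost = $14644

Pre-subsidy: 574 - 1.2p = -41 + 8p gives p* = 3075/46, q* = 11357/23.
With the subsidy, sellers receive ps = pb + 28 for each unit, where pb is the price buyers pay.
Supply in terms of pb becomes qs = -41 + 8(pb + 28) = 183 + 8pb. Setting this equal to demand: 574 - 1.2pb = 183 + 8pb, so pb = 42.5.
Sellers receive ps = 42.5 + 28 = 70.5; q' = 574 − 1.2·42.5 = 523.
Government outlay = subsidy × quantity = 28 × 523 = 14644.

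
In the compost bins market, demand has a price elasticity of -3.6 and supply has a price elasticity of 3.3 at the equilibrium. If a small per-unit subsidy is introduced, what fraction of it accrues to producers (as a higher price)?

Producer share = 12/23

For a small subsidy around the equilibrium, the benefit split depends on the relative slopes, which at a point are proportional to the elasticities.
Buyer share = εs/(εs + |εd|) = 3.3/(3.3 + 3.6) = 11/23; seller share = |εd|/(εs + |εd|) = 12/23.
So producers capture 12/23 of the subsidy.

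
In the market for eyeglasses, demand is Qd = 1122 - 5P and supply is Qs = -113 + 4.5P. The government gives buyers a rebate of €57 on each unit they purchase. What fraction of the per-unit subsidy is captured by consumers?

Consumer share = 9/19

Pre-subsidy: 1122 - 5P = -113 + 4.5P gives P* = 130, Q* = 472.
With the rebate, buyers effectively pay Pb = Ps − 57, where Ps is the price sellers receive.
Demand in terms of Ps becomes Qd = 1122 − 5(Ps − 57) = 1407 - 5Ps. Setting this equal to supply: 1407 - 5Ps = -113 + 4.5Ps, so Ps = 160.
Buyers pay Pb = 160 − 57 = 103; Q' = -113 + 4.5·160 = 607.
Buyers' price falls by P* − Pb = 130 − 103 = 27; sellers' price rises by Ps − P* = 160 − 130 = 30.
So consumers capture 27/57 = 9/19 of each unit of subsidy.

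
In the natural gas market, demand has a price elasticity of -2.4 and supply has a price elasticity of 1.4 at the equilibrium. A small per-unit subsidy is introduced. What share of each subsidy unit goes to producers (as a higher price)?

For a small subsidy around the equilibrium, the benefit split depends on the relative slopes, which at a point are proportional to the elasticities.
Buyer share = εs/(εs + |εd|) = 1.4/(1.4 + 2.4) = 7/19; seller share = |εd|/(εs + |εd|) = 12/19.
So producers capture 12/19 of the subsidy.

Producer share = 12/19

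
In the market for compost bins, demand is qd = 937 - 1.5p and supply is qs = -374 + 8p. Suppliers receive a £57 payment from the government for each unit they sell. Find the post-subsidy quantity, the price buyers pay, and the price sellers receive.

q' = 802; buyers pay £90; sellers receive £147

Pre-subsidy: 937 - 1.5p = -374 + 8p gives p* = 138, q* = 730.
With the subsidy, sellers receive ps = pb + 57 for each unit, where pb is the price buyers pay.
Supply in terms of pb becomes qs = -374 + 8(pb + 57) = 82 + 8pb. Setting this equal to demand: 937 - 1.5pb = 82 + 8pb, so pb = 90.
Sellers receive ps = 90 + 57 = 147; q' = 937 − 1.5·90 = 802.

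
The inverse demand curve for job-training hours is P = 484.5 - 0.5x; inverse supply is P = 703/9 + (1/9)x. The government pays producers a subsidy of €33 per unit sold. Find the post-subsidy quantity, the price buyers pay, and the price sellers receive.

x' = 719; buyers pay €125; sellers receive €158

Pre-subsidy: 484.5 - 0.5x = 703/9 + (1/9)x gives x* = 665 and P* = 152.
With the subsidy, sellers receive Ps = Pb + 33 for each unit, where Pb is the price buyers pay.
On the curves, Pb = 484.5 - 0.5x and Ps = 703/9 + (1/9)x; the wedge Ps − Pb = 33 gives 703/9 + (1/9)x − (484.5 - 0.5x) = 33, so x' = 719.
Then Pb = 484.5 − 0.5·719 = 125 and Ps = 703/9 + (1/9)·719 = 158.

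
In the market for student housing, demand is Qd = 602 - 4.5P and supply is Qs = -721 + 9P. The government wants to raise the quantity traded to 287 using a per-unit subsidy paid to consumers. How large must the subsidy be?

At Q = 287, invert demand for the buyer price: Pb = (602 − 287)/4.5 = 70; invert supply for the seller price: Ps = (287 − (-721))/9 = 112.
The subsidy must fill the gap: s = Ps − Pb = 112 − 70 = 42.

Required subsidy s = 42 per unit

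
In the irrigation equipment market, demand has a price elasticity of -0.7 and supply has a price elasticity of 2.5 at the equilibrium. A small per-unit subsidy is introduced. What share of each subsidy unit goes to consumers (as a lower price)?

Consumer share = 0.78125

For a small subsidy around the equilibrium, the benefit split depends on the relative slopes, which at a point are proportional to the elasticities.
Buyer share = εs/(εs + |εd|) = 2.5/(2.5 + 0.7) = 0.78125; seller share = |εd|/(εs + |εd|) = 0.21875.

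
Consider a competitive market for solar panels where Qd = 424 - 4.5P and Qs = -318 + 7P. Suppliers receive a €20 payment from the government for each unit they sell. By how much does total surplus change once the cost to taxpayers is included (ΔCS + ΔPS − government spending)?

Pre-subsidy: 424 - 4.5P = -318 + 7P gives P* = 1484/23, Q* = 3074/23.
With the subsidy, sellers receive Ps = Pb + 20 for each unit, where Pb is the price buyers pay.
Supply in terms of Pb becomes Qs = -318 + 7(Pb + 20) = -178 + 7Pb. Setting this equal to demand: 424 - 4.5Pb = -178 + 7Pb, so Pb = 1204/23.
Sellers receive Ps = 1204/23 + 20 = 1664/23; Q' = 424 − 4.5·(1204/23) = 4334/23.
ΔCS = ½(3074/23 + 4334/23)(1484/23 − 1204/23) = 1037120/529; ΔPS = ½(3074/23 + 4334/23)(1664/23 − 1484/23) = 666720/529.
Government spending = 20 × 4334/23 = 86680/23.
Net change = 1037120/529 + 666720/529 − 86680/23 = -12600/23. The loss equals the DWL triangle ½·20·1260/23.

Net change in total surplus = -12600/23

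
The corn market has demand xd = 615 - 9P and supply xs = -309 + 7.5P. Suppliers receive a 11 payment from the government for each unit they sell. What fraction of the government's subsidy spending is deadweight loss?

Pre-subsidy: 615 - 9P = -309 + 7.5P gives P* = 56, x* = 111.
With the subsidy, sellers receive Ps = Pb + 11 for each unit, where Pb is the price buyers pay.
Supply in terms of Pb becomes xs = -309 + 7.5(Pb + 11) = -226.5 + 7.5Pb. Setting this equal to demand: 615 - 9Pb = -226.5 + 7.5Pb, so Pb = 51.
Sellers receive Ps = 51 + 11 = 62; x' = 615 − 9·51 = 156.
ΔCS = ½(111 + 156)(56 − 51) = 667.5; ΔPS = ½(111 + 156)(62 − 56) = 801.
Government spending = 11 × 156 = 1716.
DWL = ½ × 11 × (156 − 111) = 247.5; fraction = 247.5 / 1716 = 15/104.

DWL / government spending = 15/104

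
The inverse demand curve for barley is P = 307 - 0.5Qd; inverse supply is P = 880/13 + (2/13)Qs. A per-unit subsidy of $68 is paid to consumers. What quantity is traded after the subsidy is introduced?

Q' = 470

Pre-subsidy: 307 - 0.5Q = 880/13 + (2/13)Q gives Q* = 366 and P* = 124.
With the rebate, buyers effectively pay Pb = Ps − 68, where Ps is the price sellers receive.
On the curves, Pb = 307 - 0.5Q and Ps = 880/13 + (2/13)Q; the wedge Ps − Pb = 68 gives 880/13 + (2/13)Q − (307 - 0.5Q) = 68, so Q' = 470.
Then Pb = 307 − 0.5·470 = 72 and Ps = 880/13 + (2/13)·470 = 140.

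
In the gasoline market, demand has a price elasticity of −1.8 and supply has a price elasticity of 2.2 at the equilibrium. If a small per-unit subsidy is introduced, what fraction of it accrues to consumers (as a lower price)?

For a small subsidy around the equilibrium, the benefit split depends on the relative slopes, which at a point are proportional to the elasticities.
Buyer share = εs/(εs + |εd|) = 2.2/(2.2 + 1.8) = 0.55; seller share = |εd|/(εs + |εd|) = 0.45.

Consumer share = 0.55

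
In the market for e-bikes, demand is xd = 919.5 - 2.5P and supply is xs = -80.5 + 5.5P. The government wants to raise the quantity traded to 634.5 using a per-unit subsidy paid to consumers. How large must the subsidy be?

Required subsidy s = 16 per unit

At x = 634.5, invert demand for the buyer price: Pb = (919.5 − 634.5)/2.5 = 114; invert supply for the seller price: Ps = (634.5 − (-80.5))/5.5 = 130.
The subsidy must fill the gap: s = Ps − Pb = 130 − 114 = 16.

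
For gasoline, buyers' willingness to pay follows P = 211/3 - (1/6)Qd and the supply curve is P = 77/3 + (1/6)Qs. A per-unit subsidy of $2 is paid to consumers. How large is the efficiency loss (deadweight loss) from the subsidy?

Pre-subsidy: 211/3 - (1/6)Q = 77/3 + (1/6)Q gives Q* = 134 and P* = 48.
With the rebate, buyers effectively pay Pb = Ps − 2, where Ps is the price sellers receive.
On the curves, Pb = 211/3 - (1/6)Q and Ps = 77/3 + (1/6)Q; the wedge Ps − Pb = 2 gives 77/3 + (1/6)Q − (211/3 - (1/6)Q) = 2, so Q' = 140.
Then Pb = 211/3 − (1/6)·140 = 47 and Ps = 77/3 + (1/6)·140 = 49.
The subsidy expands output by 140 − 134 = 6 past the efficient level; on those units the gap between marginal cost and willingness to pay runs from 0 up to 2.
DWL = ½ × 2 × 6 = 6.

Deadweight loss = $6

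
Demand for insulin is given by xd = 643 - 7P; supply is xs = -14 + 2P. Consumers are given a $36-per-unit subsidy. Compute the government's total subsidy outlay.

Government cost = $6768

Pre-subsidy: 643 - 7P = -14 + 2P gives P* = 73, x* = 132.
With the rebate, buyers effectively pay Pb = Ps − 36, where Ps is the price sellers receive.
Demand in terms of Ps becomes xd = 643 − 7(Ps − 36) = 895 - 7Ps. Setting this equal to supply: 895 - 7Ps = -14 + 2Ps, so Ps = 101.
Buyers pay Pb = 101 − 36 = 65; x' = -14 + 2·101 = 188.
Government outlay = subsidy × quantity = 36 × 188 = 6768.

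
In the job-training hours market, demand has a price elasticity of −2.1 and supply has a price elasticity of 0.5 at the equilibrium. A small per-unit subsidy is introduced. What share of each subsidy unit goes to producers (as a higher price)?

Producer share = 21/26

For a small subsidy around the equilibrium, the benefit split depends on the relative slopes, which at a point are proportional to the elasticities.
Buyer share = εs/(εs + |εd|) = 0.5/(0.5 + 2.1) = 5/26; seller share = |εd|/(εs + |εd|) = 21/26.
So producers capture 21/26 of the subsidy.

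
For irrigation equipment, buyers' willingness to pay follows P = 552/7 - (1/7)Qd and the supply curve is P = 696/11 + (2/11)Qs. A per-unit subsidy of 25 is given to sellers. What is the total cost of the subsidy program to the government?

Government cost = 3125

Pre-subsidy: 552/7 - (1/7)Q = 696/11 + (2/11)Q gives Q* = 48 and P* = 72.
With the subsidy, sellers receive Ps = Pb + 25 for each unit, where Pb is the price buyers pay.
On the curves, Pb = 552/7 - (1/7)Q and Ps = 696/11 + (2/11)Q; the wedge Ps − Pb = 25 gives 696/11 + (2/11)Q − (552/7 - (1/7)Q) = 25, so Q' = 125.
Then Pb = 552/7 − (1/7)·125 = 61 and Ps = 696/11 + (2/11)·125 = 86.
Government outlay = subsidy × quantity = 25 × 125 = 3125.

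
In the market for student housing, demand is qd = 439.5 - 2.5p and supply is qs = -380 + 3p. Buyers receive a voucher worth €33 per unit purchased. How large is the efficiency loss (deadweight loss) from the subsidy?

Deadweight loss = €742.5

Pre-subsidy: 439.5 - 2.5p = -380 + 3p gives p* = 149, q* = 67.
With the rebate, buyers effectively pay pb = ps − 33, where ps is the price sellers receive.
Demand in terms of ps becomes qd = 439.5 − 2.5(ps − 33) = 522 - 2.5ps. Setting this equal to supply: 522 - 2.5ps = -380 + 3ps, so ps = 164.
Buyers pay pb = 164 − 33 = 131; q' = -380 + 3·164 = 112.
The subsidy expands output by 112 − 67 = 45 past the efficient level; on those units the gap between marginal cost and willingness to pay runs from 0 up to 33.
DWL = ½ × 33 × 45 = 742.5.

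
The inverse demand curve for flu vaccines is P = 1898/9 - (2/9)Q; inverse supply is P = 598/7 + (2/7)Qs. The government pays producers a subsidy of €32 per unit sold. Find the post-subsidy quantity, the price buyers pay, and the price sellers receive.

Pre-subsidy: 1898/9 - (2/9)Q = 598/7 + (2/7)Q gives Q* = 247 and P* = 156.
With the subsidy, sellers receive Ps = Pb + 32 for each unit, where Pb is the price buyers pay.
On the curves, Pb = 1898/9 - (2/9)Q and Ps = 598/7 + (2/7)Q; the wedge Ps − Pb = 32 gives 598/7 + (2/7)Q − (1898/9 - (2/9)Q) = 32, so Q' = 310.
Then Pb = 1898/9 − (2/9)·310 = 142 and Ps = 598/7 + (2/7)·310 = 174.

Q' = 310; buyers pay €142; sellers receive €174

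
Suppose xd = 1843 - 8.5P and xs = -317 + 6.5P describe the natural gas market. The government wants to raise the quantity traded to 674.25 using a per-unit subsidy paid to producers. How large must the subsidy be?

At x = 674.25, invert demand for the buyer price: Pb = (1843 − 674.25)/8.5 = 137.5; invert supply for the seller price: Ps = (674.25 − (-317))/6.5 = 152.5.
The subsidy must fill the gap: s = Ps − Pb = 152.5 − 137.5 = 15.

Required subsidy s = 15 per unit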